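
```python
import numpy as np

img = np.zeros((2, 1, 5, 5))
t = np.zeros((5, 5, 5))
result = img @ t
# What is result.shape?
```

(2, 5, 5, 5)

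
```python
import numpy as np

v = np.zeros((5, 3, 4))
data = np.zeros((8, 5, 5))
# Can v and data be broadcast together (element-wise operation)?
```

No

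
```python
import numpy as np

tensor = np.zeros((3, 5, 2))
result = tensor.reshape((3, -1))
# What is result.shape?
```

(3, 10)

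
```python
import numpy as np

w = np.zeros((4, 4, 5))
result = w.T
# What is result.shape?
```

(5, 4, 4)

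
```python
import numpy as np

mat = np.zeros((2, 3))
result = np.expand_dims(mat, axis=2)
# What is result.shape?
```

(2, 3, 1)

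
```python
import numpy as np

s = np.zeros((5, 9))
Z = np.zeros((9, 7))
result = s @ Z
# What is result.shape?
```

(5, 7)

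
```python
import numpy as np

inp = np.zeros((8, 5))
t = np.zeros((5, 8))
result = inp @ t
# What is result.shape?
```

(8, 8)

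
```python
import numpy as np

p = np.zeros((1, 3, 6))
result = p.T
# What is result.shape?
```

(6, 3, 1)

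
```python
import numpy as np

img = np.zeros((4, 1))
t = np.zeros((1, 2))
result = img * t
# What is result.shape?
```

(4, 2)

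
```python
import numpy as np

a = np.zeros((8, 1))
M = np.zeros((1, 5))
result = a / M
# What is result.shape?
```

(8, 5)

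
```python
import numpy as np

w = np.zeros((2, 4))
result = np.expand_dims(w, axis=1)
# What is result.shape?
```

(2, 1, 4)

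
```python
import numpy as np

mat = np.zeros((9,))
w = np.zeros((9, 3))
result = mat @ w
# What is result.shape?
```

(3,)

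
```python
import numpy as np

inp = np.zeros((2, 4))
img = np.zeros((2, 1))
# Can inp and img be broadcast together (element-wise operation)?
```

Yes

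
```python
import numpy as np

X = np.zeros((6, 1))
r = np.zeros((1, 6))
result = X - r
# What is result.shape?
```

(6, 6)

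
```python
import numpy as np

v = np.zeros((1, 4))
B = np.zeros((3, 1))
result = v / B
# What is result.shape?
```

(3, 4)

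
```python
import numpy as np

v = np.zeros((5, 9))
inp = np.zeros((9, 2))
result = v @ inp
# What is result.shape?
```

(5, 2)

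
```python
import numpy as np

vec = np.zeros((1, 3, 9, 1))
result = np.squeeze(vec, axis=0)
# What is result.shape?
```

(3, 9, 1)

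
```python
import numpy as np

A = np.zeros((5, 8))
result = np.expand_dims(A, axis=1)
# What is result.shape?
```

(5, 1, 8)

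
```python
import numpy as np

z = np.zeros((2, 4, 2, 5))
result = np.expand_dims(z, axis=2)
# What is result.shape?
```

(2, 4, 1, 2, 5)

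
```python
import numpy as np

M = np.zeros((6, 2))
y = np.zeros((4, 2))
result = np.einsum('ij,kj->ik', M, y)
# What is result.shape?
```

(6, 4)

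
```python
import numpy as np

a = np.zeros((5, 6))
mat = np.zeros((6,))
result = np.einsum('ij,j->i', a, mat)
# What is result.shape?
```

(5,)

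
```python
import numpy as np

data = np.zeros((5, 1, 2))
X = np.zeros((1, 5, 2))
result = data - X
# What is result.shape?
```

(5, 5, 2)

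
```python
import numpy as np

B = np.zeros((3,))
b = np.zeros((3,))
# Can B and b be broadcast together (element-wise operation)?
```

Yes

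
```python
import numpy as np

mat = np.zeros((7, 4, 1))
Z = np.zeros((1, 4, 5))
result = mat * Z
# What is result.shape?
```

(7, 4, 5)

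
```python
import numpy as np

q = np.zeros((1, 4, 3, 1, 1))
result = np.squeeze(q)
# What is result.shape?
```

(4, 3)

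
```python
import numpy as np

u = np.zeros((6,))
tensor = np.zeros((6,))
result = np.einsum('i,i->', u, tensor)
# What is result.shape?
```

()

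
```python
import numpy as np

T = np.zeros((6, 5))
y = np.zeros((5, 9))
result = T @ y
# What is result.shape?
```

(6, 9)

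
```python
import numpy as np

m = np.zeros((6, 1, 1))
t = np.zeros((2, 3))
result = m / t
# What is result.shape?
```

(6, 2, 3)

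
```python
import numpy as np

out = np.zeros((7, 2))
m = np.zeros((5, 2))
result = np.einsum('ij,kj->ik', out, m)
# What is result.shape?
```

(7, 5)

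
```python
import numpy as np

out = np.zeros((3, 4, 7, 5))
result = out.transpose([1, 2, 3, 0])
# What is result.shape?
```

(4, 7, 5, 3)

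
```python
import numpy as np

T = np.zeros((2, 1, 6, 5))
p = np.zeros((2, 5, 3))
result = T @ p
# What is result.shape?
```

(2, 2, 6, 3)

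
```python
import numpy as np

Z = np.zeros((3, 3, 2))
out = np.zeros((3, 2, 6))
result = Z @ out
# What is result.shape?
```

(3, 3, 6)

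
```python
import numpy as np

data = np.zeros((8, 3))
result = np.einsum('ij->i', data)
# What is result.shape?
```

(8,)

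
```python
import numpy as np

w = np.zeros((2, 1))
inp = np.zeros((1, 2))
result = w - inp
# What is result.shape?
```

(2, 2)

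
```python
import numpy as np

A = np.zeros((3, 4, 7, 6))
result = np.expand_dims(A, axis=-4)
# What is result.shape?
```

(3, 1, 4, 7, 6)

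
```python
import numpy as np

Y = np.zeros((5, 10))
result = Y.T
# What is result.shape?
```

(10, 5)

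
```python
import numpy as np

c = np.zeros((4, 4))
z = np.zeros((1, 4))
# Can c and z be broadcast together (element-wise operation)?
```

Yes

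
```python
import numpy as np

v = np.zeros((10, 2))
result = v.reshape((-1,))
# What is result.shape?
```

(20,)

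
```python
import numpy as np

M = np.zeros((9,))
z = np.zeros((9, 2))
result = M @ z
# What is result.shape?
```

(2,)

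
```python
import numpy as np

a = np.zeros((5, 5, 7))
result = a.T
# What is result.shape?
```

(7, 5, 5)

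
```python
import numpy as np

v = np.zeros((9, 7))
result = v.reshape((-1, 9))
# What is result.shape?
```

(7, 9)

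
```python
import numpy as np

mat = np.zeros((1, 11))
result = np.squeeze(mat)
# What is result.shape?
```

(11,)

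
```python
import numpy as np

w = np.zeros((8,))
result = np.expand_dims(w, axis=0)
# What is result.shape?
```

(1, 8)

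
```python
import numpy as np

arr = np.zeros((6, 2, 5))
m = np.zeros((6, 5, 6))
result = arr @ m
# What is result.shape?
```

(6, 2, 6)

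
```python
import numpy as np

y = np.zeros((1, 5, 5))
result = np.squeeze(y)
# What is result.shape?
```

(5, 5)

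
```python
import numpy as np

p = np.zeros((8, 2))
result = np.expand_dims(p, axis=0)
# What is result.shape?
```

(1, 8, 2)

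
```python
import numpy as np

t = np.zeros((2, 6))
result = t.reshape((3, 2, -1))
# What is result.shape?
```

(3, 2, 2)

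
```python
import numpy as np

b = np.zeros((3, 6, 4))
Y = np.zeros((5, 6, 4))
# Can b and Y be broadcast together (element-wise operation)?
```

No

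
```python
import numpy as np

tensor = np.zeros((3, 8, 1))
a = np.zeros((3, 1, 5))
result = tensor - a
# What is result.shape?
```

(3, 8, 5)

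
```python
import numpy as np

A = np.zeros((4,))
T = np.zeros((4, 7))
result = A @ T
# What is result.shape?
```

(7,)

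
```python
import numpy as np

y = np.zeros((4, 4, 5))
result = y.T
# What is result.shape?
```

(5, 4, 4)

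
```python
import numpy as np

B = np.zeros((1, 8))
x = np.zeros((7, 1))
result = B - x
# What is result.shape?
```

(7, 8)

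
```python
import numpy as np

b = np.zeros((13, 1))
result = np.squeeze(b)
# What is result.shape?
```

(13,)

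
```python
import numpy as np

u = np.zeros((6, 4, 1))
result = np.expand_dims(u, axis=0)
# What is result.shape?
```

(1, 6, 4, 1)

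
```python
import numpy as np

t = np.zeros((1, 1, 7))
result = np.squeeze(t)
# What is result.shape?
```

(7,)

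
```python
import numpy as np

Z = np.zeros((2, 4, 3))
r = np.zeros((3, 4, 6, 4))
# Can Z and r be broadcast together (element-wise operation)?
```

No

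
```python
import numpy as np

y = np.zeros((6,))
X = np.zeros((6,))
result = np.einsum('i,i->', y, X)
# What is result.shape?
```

()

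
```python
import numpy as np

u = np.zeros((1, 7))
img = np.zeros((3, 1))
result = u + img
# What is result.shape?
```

(3, 7)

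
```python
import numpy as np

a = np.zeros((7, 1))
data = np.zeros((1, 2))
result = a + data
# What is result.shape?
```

(7, 2)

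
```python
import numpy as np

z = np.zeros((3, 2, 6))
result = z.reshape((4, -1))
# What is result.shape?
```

(4, 9)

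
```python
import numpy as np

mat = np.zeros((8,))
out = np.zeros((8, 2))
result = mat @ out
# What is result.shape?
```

(2,)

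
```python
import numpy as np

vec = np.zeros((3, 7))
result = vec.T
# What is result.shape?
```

(7, 3)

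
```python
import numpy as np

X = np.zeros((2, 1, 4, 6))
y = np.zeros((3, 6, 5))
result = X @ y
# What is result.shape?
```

(2, 3, 4, 5)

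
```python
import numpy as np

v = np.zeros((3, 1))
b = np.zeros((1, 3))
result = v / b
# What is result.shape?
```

(3, 3)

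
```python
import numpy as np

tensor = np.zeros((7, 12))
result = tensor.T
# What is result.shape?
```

(12, 7)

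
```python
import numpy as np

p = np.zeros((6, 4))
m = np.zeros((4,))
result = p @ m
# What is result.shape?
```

(6,)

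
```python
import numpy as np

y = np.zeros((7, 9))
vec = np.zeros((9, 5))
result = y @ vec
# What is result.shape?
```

(7, 5)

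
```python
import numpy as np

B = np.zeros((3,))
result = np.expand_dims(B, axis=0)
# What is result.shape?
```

(1, 3)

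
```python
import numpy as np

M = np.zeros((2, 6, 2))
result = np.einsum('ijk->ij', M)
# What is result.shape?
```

(2, 6)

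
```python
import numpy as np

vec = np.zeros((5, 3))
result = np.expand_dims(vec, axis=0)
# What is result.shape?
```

(1, 5, 3)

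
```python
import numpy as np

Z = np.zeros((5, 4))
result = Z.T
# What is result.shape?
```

(4, 5)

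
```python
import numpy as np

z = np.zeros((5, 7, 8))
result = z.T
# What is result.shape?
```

(8, 7, 5)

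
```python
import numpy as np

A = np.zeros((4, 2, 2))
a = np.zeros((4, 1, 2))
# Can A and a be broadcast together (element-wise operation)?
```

Yes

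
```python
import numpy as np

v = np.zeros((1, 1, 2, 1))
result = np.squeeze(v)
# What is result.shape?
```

(2,)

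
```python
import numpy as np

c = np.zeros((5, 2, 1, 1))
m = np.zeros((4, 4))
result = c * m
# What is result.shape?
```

(5, 2, 4, 4)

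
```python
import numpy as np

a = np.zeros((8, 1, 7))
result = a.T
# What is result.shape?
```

(7, 1, 8)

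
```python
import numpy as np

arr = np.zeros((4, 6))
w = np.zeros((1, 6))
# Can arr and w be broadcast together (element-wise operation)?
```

Yes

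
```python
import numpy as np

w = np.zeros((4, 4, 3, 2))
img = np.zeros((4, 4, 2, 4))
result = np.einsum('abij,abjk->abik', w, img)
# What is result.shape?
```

(4, 4, 3, 4)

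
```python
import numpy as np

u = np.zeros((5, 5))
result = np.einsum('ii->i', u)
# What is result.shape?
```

(5,)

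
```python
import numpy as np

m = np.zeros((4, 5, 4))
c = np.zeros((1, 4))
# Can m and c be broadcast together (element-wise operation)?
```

Yes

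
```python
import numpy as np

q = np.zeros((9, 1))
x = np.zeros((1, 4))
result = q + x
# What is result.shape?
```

(9, 4)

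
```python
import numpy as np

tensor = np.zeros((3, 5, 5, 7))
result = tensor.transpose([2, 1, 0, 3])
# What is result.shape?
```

(5, 5, 3, 7)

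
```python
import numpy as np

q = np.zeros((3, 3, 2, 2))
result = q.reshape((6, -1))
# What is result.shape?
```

(6, 6)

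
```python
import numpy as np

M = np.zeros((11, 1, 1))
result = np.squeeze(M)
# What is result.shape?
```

(11,)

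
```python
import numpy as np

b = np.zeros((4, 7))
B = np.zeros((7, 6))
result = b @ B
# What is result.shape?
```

(4, 6)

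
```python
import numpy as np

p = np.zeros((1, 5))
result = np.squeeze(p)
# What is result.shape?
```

(5,)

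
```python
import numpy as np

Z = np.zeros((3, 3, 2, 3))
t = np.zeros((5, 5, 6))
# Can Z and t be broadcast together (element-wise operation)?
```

No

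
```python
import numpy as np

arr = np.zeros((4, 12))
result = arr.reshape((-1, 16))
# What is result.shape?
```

(3, 16)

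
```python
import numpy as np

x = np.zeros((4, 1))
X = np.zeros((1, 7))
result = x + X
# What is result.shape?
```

(4, 7)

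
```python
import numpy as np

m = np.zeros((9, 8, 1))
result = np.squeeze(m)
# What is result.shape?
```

(9, 8)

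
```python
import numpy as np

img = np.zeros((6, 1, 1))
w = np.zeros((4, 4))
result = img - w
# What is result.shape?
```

(6, 4, 4)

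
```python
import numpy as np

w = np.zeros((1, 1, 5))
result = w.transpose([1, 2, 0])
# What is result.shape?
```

(1, 5, 1)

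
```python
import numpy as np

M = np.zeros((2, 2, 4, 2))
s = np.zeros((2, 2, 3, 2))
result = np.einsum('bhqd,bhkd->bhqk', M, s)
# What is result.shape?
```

(2, 2, 4, 3)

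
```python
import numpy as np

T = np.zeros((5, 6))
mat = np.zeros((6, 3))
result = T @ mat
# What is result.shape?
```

(5, 3)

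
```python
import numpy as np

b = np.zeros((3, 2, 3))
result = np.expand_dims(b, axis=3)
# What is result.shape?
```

(3, 2, 3, 1)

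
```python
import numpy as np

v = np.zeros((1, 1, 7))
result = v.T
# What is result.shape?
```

(7, 1, 1)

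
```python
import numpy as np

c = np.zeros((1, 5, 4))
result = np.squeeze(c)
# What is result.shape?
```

(5, 4)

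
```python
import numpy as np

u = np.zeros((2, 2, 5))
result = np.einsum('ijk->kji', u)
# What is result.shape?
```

(5, 2, 2)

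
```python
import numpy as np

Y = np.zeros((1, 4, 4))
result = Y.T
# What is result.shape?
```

(4, 4, 1)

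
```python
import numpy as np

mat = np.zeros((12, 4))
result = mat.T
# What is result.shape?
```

(4, 12)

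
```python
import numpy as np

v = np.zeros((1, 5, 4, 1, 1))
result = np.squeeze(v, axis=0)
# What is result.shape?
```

(5, 4, 1, 1)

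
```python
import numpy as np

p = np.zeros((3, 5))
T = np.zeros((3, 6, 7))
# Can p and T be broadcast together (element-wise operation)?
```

No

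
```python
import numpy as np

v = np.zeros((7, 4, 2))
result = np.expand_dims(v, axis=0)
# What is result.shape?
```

(1, 7, 4, 2)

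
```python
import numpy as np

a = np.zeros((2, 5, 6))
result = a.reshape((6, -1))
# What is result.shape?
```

(6, 10)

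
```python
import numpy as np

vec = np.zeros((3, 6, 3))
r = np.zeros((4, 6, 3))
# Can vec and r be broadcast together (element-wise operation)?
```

No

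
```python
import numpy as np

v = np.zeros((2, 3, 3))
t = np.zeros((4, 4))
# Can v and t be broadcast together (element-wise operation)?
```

No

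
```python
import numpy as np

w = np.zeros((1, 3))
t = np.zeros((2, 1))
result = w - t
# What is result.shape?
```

(2, 3)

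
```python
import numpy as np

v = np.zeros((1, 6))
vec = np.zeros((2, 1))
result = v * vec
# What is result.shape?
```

(2, 6)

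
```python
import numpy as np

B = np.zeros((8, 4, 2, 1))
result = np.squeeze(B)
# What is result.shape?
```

(8, 4, 2)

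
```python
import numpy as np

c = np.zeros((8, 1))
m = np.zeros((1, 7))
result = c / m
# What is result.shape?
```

(8, 7)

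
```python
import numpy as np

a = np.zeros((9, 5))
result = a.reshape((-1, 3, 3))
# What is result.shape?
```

(5, 3, 3)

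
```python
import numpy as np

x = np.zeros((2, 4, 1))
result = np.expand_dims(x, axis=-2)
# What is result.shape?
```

(2, 4, 1, 1)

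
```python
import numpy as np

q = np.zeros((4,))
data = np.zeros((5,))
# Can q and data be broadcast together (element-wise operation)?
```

No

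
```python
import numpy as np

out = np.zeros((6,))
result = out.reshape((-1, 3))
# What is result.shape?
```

(2, 3)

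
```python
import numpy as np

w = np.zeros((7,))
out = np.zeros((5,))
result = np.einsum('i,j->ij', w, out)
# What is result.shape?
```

(7, 5)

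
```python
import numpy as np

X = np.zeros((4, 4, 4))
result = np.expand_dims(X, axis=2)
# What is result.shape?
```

(4, 4, 1, 4)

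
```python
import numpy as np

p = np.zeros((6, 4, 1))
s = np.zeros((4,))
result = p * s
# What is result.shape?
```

(6, 4, 4)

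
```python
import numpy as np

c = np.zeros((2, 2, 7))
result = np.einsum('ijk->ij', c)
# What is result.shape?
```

(2, 2)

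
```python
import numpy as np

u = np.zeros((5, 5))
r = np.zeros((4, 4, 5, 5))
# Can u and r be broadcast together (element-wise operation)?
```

Yes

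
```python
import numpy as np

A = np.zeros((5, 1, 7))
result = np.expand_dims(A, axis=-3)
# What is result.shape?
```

(5, 1, 1, 7)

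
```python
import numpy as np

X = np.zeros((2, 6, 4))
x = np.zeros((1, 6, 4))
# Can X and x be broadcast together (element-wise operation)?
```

Yes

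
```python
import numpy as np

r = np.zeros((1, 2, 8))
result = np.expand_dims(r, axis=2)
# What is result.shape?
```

(1, 2, 1, 8)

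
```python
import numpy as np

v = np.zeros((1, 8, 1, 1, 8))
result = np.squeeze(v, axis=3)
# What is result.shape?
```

(1, 8, 1, 8)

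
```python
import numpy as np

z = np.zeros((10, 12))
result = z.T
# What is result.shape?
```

(12, 10)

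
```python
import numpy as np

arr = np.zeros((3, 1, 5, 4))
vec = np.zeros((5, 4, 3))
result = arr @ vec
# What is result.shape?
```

(3, 5, 5, 3)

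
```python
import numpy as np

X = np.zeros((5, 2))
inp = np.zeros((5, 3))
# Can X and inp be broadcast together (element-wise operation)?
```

No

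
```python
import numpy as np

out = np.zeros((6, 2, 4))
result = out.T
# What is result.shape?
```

(4, 2, 6)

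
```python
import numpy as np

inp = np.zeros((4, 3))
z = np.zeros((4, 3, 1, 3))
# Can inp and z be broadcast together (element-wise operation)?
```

Yes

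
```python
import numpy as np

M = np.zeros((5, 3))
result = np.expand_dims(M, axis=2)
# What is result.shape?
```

(5, 3, 1)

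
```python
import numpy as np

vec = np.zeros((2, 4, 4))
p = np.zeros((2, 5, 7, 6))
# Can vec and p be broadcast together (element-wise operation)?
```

No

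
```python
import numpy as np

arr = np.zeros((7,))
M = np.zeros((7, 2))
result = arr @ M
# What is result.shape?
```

(2,)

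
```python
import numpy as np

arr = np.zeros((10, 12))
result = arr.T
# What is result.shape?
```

(12, 10)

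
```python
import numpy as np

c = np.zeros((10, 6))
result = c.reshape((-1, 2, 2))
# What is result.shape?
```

(15, 2, 2)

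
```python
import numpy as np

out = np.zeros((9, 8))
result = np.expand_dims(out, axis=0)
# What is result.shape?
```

(1, 9, 8)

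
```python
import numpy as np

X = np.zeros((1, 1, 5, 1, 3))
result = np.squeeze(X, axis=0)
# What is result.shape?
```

(1, 5, 1, 3)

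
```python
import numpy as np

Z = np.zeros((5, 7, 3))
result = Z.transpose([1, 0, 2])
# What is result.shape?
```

(7, 5, 3)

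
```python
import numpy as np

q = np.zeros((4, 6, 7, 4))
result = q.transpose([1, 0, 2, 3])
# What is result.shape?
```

(6, 4, 7, 4)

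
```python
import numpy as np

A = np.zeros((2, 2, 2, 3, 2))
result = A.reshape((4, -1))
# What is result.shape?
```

(4, 12)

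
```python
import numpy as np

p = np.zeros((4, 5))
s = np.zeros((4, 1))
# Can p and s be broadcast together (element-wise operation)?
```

Yes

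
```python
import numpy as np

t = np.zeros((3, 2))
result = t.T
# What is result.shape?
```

(2, 3)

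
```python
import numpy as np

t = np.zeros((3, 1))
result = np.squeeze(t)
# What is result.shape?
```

(3,)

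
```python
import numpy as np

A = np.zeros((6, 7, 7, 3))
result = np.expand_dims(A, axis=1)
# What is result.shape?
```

(6, 1, 7, 7, 3)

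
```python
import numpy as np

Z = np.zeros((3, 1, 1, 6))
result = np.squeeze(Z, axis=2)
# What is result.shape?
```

(3, 1, 6)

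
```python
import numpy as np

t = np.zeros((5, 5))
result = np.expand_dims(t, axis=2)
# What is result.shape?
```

(5, 5, 1)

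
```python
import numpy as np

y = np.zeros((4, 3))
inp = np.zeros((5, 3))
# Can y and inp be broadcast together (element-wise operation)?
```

No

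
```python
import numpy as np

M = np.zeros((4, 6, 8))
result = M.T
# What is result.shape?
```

(8, 6, 4)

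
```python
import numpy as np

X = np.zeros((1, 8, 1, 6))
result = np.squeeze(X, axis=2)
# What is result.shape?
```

(1, 8, 6)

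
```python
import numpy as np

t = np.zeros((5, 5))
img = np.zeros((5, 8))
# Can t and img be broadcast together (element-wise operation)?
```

No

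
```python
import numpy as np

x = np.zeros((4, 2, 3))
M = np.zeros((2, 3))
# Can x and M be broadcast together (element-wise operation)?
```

Yes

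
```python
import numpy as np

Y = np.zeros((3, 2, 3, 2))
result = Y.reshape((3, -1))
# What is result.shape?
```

(3, 12)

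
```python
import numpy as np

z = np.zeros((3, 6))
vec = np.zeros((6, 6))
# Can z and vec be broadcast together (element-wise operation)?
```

No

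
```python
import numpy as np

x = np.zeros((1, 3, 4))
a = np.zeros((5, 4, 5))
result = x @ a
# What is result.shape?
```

(5, 3, 5)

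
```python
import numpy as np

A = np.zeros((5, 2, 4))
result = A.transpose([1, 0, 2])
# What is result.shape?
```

(2, 5, 4)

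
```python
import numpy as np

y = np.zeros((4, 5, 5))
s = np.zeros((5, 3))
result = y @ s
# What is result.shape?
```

(4, 5, 3)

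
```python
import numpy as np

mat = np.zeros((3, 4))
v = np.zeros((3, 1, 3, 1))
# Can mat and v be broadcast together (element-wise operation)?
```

Yes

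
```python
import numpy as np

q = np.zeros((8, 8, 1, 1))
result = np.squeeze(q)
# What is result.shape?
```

(8, 8)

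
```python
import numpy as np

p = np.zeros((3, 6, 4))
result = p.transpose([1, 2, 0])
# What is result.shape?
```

(6, 4, 3)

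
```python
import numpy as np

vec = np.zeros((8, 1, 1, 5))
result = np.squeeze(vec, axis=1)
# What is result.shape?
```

(8, 1, 5)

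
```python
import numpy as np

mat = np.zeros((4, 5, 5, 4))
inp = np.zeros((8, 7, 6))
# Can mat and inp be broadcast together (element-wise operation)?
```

No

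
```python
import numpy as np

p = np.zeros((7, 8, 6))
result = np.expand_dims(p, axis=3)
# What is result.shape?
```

(7, 8, 6, 1)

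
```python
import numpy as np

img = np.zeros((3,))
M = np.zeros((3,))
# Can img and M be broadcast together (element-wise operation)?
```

Yes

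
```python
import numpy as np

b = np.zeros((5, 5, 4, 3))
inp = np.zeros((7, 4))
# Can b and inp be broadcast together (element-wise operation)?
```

No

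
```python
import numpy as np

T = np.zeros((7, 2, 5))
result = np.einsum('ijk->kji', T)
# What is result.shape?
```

(5, 2, 7)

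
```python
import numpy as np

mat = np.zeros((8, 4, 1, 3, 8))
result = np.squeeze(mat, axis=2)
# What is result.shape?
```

(8, 4, 3, 8)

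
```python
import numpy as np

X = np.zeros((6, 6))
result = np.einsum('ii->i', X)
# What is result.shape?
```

(6,)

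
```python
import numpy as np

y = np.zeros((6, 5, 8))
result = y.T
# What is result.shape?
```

(8, 5, 6)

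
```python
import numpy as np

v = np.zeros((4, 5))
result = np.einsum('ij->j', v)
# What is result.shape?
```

(5,)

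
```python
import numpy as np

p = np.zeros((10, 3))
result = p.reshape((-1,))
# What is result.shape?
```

(30,)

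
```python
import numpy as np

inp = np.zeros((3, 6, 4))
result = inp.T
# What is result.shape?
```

(4, 6, 3)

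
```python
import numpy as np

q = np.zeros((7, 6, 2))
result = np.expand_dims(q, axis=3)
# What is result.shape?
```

(7, 6, 2, 1)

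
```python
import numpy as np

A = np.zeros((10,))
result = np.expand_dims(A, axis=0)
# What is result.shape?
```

(1, 10)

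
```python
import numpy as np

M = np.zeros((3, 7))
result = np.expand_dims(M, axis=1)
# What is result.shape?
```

(3, 1, 7)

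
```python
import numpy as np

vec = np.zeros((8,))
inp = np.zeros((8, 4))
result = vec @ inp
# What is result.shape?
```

(4,)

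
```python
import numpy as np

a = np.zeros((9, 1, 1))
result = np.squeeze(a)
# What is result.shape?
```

(9,)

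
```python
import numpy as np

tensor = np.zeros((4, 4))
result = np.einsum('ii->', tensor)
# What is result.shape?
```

()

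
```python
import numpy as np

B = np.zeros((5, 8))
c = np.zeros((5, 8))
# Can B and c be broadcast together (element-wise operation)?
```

Yes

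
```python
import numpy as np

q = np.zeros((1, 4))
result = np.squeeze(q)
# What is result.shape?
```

(4,)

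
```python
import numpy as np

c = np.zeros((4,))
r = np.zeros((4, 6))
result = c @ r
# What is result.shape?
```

(6,)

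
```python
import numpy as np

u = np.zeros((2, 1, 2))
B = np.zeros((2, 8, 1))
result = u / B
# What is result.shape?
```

(2, 8, 2)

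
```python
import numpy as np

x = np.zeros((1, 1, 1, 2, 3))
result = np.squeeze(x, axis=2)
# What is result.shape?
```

(1, 1, 2, 3)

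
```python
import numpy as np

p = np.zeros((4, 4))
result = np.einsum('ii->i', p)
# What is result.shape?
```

(4,)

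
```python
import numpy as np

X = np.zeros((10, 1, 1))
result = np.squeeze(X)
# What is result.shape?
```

(10,)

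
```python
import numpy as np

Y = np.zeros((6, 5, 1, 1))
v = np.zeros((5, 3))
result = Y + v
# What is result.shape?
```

(6, 5, 5, 3)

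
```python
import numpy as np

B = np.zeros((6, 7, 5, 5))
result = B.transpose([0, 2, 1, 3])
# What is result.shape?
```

(6, 5, 7, 5)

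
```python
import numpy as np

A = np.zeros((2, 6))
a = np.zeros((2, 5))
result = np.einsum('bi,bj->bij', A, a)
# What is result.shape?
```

(2, 6, 5)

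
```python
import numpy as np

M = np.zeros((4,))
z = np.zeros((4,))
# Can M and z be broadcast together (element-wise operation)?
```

Yes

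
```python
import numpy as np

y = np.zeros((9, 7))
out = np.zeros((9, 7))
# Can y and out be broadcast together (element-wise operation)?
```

Yes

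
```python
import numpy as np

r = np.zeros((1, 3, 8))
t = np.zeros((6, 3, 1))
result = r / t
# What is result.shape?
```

(6, 3, 8)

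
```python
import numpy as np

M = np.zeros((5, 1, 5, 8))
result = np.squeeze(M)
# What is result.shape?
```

(5, 5, 8)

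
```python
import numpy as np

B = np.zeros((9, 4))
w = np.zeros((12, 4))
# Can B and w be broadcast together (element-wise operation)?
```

No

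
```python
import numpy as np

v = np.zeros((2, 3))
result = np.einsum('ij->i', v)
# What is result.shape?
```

(2,)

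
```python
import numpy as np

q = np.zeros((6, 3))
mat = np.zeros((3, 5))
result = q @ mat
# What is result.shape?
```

(6, 5)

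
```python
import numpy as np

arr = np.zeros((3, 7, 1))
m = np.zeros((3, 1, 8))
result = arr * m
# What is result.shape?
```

(3, 7, 8)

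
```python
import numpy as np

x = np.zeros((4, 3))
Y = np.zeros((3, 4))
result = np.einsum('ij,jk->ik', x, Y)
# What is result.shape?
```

(4, 4)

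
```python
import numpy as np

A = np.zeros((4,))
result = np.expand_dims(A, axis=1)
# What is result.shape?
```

(4, 1)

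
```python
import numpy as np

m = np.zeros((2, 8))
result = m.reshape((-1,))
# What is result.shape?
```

(16,)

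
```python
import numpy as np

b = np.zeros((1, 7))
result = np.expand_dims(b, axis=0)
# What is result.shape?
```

(1, 1, 7)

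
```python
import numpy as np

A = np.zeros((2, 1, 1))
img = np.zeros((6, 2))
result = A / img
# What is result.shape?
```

(2, 6, 2)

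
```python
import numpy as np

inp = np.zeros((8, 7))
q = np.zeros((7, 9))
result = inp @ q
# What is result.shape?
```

(8, 9)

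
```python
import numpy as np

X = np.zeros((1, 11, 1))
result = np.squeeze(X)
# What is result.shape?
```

(11,)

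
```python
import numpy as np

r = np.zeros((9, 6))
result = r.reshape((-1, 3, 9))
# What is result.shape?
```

(2, 3, 9)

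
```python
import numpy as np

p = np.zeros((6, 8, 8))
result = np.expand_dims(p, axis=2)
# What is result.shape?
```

(6, 8, 1, 8)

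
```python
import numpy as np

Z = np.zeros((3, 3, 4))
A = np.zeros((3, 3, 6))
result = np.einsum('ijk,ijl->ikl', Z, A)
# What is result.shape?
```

(3, 4, 6)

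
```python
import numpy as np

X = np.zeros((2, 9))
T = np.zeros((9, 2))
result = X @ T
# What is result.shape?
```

(2, 2)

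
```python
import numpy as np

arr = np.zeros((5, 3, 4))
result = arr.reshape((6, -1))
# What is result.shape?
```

(6, 10)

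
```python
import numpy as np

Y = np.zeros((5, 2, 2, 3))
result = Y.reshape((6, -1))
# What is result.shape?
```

(6, 10)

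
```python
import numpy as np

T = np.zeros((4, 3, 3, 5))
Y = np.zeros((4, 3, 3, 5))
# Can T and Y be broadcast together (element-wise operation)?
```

Yes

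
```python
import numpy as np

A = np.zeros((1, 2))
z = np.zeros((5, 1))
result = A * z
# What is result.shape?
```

(5, 2)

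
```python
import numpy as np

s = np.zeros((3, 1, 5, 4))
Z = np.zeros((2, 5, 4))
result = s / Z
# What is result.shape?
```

(3, 2, 5, 4)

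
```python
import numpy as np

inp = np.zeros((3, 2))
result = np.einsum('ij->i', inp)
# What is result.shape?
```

(3,)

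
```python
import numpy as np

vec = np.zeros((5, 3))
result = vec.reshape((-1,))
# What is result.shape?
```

(15,)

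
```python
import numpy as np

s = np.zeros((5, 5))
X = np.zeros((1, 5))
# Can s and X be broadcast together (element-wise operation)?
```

Yes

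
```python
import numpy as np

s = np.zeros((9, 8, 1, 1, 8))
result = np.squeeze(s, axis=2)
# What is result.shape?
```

(9, 8, 1, 8)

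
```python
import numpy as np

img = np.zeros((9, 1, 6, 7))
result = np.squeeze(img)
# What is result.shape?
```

(9, 6, 7)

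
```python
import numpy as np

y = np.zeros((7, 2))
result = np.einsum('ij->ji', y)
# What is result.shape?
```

(2, 7)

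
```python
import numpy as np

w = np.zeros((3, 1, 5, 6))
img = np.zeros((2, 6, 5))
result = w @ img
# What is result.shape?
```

(3, 2, 5, 5)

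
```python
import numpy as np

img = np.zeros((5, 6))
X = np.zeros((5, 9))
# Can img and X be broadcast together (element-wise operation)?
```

No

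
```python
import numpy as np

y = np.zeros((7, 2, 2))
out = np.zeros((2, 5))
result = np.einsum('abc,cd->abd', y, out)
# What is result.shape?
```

(7, 2, 5)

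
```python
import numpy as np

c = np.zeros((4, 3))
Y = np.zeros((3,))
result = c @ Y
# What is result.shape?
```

(4,)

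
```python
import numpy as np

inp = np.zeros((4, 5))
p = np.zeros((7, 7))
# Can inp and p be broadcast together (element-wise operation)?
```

No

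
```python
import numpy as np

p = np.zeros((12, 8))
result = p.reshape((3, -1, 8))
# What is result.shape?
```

(3, 4, 8)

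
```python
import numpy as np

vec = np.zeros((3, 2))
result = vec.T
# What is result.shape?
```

(2, 3)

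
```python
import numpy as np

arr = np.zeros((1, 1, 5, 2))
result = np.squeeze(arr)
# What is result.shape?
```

(5, 2)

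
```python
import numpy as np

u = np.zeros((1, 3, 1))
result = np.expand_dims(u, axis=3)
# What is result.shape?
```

(1, 3, 1, 1)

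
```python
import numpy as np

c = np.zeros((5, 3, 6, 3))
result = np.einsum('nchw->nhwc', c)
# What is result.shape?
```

(5, 6, 3, 3)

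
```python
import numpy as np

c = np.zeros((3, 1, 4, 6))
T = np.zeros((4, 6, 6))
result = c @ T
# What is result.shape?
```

(3, 4, 4, 6)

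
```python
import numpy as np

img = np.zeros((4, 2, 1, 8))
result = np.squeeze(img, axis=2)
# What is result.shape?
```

(4, 2, 8)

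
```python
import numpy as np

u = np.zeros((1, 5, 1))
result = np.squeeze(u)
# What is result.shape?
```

(5,)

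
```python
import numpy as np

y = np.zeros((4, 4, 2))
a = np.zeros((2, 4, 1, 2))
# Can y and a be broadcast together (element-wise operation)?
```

Yes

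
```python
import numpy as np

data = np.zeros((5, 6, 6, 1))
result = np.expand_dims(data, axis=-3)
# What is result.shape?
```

(5, 6, 1, 6, 1)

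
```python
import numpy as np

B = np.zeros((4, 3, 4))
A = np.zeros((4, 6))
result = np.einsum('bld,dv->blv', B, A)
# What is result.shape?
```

(4, 3, 6)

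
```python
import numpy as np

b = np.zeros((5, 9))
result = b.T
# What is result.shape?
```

(9, 5)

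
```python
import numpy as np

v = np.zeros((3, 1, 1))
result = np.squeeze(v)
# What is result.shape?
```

(3,)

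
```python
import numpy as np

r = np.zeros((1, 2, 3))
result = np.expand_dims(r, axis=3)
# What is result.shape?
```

(1, 2, 3, 1)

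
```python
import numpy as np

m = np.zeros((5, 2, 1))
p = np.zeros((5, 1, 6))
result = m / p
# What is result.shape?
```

(5, 2, 6)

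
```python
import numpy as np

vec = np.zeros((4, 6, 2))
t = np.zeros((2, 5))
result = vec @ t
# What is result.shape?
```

(4, 6, 5)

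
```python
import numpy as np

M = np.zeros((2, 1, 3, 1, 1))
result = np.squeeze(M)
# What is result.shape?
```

(2, 3)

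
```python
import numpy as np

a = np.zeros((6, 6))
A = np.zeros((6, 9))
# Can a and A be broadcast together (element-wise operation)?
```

No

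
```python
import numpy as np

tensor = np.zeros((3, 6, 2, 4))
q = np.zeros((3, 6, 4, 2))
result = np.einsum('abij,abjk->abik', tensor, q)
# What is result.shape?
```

(3, 6, 2, 2)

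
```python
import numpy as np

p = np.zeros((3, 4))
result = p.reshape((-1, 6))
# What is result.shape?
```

(2, 6)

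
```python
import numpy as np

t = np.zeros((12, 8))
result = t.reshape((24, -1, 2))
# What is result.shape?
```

(24, 2, 2)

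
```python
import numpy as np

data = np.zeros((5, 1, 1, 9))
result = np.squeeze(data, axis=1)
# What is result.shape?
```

(5, 1, 9)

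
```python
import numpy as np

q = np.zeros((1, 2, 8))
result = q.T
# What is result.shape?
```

(8, 2, 1)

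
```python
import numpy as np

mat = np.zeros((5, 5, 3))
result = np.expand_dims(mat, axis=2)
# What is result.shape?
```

(5, 5, 1, 3)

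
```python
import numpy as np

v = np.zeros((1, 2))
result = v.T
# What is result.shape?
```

(2, 1)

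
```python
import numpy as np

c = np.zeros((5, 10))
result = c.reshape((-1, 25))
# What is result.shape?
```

(2, 25)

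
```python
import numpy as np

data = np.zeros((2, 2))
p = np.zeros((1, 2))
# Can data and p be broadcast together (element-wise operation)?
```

Yes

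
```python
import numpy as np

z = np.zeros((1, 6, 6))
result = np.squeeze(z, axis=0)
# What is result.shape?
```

(6, 6)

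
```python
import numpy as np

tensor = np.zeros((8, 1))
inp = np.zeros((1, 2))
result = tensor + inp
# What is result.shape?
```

(8, 2)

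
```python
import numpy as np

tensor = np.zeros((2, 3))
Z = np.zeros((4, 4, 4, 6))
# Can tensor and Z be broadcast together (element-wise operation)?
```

No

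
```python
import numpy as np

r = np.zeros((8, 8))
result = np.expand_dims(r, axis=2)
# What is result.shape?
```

(8, 8, 1)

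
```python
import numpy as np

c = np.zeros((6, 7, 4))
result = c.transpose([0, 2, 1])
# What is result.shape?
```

(6, 4, 7)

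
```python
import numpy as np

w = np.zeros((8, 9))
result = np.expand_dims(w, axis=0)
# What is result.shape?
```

(1, 8, 9)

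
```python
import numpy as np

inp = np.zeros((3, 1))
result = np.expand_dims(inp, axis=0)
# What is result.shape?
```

(1, 3, 1)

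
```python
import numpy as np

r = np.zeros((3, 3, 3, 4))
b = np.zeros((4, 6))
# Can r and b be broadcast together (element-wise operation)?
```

No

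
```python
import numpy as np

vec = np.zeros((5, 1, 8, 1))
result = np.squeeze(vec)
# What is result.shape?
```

(5, 8)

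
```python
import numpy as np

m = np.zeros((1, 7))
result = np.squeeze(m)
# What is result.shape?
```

(7,)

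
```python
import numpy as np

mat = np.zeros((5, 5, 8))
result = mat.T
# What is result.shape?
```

(8, 5, 5)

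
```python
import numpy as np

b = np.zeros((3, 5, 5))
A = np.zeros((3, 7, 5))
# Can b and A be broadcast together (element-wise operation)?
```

No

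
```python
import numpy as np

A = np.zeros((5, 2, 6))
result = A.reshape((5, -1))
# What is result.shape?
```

(5, 12)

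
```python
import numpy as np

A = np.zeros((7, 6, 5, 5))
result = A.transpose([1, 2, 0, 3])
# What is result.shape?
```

(6, 5, 7, 5)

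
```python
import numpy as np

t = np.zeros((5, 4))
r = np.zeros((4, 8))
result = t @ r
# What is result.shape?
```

(5, 8)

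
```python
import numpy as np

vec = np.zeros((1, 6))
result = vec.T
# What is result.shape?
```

(6, 1)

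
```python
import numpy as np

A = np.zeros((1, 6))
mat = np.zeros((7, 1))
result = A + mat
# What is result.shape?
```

(7, 6)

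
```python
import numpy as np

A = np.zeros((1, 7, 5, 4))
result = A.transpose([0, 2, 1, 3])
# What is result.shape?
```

(1, 5, 7, 4)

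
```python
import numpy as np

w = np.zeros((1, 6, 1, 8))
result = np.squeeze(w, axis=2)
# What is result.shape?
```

(1, 6, 8)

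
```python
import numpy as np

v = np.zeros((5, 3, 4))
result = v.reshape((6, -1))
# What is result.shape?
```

(6, 10)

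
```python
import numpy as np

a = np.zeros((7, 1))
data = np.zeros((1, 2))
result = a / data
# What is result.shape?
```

(7, 2)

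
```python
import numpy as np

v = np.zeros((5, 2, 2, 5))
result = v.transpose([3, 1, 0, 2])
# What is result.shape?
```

(5, 2, 5, 2)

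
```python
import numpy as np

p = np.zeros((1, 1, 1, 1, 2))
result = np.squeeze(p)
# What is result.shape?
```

(2,)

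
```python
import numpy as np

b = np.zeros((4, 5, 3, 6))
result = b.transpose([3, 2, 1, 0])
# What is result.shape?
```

(6, 3, 5, 4)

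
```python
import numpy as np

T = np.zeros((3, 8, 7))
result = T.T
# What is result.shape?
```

(7, 8, 3)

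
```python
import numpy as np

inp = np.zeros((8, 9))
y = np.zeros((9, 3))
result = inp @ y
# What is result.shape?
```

(8, 3)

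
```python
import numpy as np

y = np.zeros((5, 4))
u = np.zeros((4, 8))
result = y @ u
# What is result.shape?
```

(5, 8)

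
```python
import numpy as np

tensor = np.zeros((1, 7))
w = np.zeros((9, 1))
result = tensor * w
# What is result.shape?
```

(9, 7)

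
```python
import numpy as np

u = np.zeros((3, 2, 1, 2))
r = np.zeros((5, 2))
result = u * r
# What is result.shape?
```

(3, 2, 5, 2)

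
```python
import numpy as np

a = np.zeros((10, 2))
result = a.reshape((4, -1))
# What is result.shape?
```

(4, 5)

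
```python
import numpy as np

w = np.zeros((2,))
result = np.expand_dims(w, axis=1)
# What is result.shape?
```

(2, 1)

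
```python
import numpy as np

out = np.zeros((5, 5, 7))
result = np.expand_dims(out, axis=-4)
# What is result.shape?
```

(1, 5, 5, 7)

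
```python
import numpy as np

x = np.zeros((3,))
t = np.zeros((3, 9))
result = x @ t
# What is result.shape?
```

(9,)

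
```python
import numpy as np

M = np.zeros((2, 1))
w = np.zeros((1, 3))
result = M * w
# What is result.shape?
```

(2, 3)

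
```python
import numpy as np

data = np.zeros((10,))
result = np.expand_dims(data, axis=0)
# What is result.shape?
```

(1, 10)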